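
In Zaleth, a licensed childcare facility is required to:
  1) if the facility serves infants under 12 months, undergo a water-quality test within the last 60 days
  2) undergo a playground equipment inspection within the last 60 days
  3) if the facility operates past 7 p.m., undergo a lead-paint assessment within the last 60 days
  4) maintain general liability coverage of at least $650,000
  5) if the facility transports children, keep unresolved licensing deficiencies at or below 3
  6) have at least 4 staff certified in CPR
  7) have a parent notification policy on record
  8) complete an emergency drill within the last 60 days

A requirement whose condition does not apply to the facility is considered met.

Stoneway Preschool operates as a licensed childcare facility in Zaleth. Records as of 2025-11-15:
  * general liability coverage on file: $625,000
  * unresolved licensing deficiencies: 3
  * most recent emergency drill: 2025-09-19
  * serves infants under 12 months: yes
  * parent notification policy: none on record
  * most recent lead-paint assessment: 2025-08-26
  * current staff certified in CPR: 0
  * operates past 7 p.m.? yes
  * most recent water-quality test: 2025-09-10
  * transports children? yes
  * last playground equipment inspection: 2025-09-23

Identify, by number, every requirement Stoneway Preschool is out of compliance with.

1, 3, 4, 6, 7

1. condition 'serves infants under 12 months' holds; water-quality test 66 days ago vs limit 60 → not met
2. playground equipment inspection 53 days ago vs limit 60 → met
3. condition 'operates past 7 p.m.' holds; lead-paint assessment 81 days ago vs limit 60 → not met
4. general liability coverage $625,000 < $650,000 → not met
5. condition 'transports children' holds; unresolved licensing deficiencies 3 ≤ 3 → met
6. staff certified in CPR 0 < 4 → not met
7. parent notification policy absent → not met
8. emergency drill 57 days ago vs limit 60 → met
Not met: 1, 3, 4, 6, 7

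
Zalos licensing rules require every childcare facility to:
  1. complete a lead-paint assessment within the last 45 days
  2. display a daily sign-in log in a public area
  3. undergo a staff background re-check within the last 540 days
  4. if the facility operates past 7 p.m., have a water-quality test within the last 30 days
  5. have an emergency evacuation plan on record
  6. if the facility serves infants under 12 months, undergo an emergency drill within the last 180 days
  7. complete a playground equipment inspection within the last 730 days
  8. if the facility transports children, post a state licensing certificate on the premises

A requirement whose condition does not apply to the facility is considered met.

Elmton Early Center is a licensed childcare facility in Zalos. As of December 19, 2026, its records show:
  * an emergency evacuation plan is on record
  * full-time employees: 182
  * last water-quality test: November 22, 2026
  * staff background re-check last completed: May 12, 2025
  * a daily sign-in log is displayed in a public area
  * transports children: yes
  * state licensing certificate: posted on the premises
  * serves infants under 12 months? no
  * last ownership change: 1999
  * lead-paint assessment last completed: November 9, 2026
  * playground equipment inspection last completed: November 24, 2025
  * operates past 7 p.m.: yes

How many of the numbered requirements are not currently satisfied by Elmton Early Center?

1

1. lead-paint assessment 40 days ago vs limit 45 → met
2. daily sign-in log present → met
3. staff background re-check 586 days ago vs limit 540 → not met
4. condition 'operates past 7 p.m.' holds; water-quality test 27 days ago vs limit 30 → met
5. emergency evacuation plan present → met
6. condition 'serves infants under 12 months' does not hold → requirement n/a → met
7. playground equipment inspection 390 days ago vs limit 730 → met
8. condition 'transports children' holds; state licensing certificate present → met
Not met: 1 of 8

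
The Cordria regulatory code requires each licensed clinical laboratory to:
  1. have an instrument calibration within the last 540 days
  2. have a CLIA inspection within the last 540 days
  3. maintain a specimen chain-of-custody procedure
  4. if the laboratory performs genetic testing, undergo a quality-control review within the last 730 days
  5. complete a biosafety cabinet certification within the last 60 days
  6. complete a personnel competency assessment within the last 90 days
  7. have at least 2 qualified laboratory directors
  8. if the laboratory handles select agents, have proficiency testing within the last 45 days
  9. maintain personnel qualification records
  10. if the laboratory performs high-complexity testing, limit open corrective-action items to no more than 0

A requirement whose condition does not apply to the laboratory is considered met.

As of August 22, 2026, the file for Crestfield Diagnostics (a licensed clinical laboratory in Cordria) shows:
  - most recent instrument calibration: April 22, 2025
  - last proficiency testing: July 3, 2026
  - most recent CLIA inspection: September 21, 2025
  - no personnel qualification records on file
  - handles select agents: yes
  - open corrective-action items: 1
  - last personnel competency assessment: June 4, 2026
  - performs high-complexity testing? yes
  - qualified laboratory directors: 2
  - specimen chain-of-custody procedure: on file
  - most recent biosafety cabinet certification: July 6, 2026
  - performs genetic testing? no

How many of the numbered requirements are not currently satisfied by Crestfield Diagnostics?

1. instrument calibration 487 days ago vs limit 540 → met
2. CLIA inspection 335 days ago vs limit 540 → met
3. specimen chain-of-custody procedure present → met
4. condition 'performs genetic testing' does not hold → requirement n/a → met
5. biosafety cabinet certification 47 days ago vs limit 60 → met
6. personnel competency assessment 79 days ago vs limit 90 → met
7. qualified laboratory directors 2 ≥ 2 → met
8. condition 'handles select agents' holds; proficiency testing 50 days ago vs limit 45 → not met
9. personnel qualification records absent → not met
10. condition 'performs high-complexity testing' holds; open corrective-action items 1 > 0 → not met
Not met: 3 of 10

3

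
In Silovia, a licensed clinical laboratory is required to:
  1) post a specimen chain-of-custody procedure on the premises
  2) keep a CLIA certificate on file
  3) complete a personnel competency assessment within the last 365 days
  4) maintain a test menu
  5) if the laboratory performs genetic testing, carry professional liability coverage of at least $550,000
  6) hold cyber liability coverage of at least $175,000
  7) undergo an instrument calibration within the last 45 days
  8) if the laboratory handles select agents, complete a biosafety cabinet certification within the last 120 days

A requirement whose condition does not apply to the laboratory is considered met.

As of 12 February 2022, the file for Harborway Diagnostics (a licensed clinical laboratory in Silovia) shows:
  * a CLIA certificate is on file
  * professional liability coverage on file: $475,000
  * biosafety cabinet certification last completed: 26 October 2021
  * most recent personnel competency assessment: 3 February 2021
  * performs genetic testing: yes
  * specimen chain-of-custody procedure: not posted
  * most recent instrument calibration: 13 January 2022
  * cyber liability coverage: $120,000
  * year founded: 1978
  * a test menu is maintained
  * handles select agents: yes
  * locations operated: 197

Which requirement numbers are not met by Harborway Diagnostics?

1. specimen chain-of-custody procedure absent → not met
2. CLIA certificate present → met
3. personnel competency assessment 374 days ago vs limit 365 → not met
4. test menu present → met
5. condition 'performs genetic testing' holds; professional liability coverage $475,000 < $550,000 → not met
6. cyber liability coverage $120,000 < $175,000 → not met
7. instrument calibration 30 days ago vs limit 45 → met
8. condition 'handles select agents' holds; biosafety cabinet certification 109 days ago vs limit 120 → met
Not met: 1, 3, 5, 6

1, 3, 5, 6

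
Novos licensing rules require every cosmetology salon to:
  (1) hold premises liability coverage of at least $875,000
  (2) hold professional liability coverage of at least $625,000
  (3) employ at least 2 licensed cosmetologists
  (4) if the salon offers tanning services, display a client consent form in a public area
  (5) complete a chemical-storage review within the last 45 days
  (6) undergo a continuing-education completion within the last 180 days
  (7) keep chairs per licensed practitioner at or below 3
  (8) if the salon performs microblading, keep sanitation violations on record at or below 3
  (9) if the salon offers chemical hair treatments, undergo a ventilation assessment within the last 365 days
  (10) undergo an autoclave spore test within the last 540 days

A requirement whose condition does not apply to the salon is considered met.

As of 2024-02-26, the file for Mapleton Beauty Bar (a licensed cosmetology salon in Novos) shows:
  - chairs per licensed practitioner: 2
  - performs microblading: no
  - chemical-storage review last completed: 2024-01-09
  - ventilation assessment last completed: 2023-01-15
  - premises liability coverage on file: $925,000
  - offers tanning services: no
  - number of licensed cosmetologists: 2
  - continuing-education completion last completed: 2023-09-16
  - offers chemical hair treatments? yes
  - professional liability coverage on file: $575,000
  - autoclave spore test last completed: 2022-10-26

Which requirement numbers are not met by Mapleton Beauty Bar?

1. premises liability coverage $925,000 ≥ $875,000 → met
2. professional liability coverage $575,000 < $625,000 → not met
3. licensed cosmetologists 2 ≥ 2 → met
4. condition 'offers tanning services' does not hold → requirement n/a → met
5. chemical-storage review 48 days ago vs limit 45 → not met
6. continuing-education completion 163 days ago vs limit 180 → met
7. chairs per licensed practitioner 2 ≤ 3 → met
8. condition 'performs microblading' does not hold → requirement n/a → met
9. condition 'offers chemical hair treatments' holds; ventilation assessment 407 days ago vs limit 365 → not met
10. autoclave spore test 488 days ago vs limit 540 → met
Not met: 2, 5, 9

2, 5, 9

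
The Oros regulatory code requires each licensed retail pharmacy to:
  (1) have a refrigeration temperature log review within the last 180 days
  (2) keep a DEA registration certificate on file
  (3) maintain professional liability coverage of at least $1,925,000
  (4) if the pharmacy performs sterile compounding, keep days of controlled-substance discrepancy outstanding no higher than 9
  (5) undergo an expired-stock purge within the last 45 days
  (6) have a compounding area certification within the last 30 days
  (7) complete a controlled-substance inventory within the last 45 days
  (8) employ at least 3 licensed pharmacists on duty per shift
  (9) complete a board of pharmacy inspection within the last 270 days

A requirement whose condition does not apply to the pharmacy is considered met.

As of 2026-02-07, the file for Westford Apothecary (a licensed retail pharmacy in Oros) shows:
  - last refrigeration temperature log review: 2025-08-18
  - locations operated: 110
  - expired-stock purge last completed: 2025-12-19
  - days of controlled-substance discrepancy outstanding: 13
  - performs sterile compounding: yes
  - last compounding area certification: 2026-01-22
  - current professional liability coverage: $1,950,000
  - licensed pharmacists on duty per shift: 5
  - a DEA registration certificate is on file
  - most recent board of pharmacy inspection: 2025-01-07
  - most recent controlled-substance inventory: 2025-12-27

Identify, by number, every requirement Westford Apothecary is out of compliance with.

4, 5, 9

1. refrigeration temperature log review 173 days ago vs limit 180 → met
2. DEA registration certificate present → met
3. professional liability coverage $1,950,000 ≥ $1,925,000 → met
4. condition 'performs sterile compounding' holds; days of controlled-substance discrepancy outstanding 13 > 9 → not met
5. expired-stock purge 50 days ago vs limit 45 → not met
6. compounding area certification 16 days ago vs limit 30 → met
7. controlled-substance inventory 42 days ago vs limit 45 → met
8. licensed pharmacists on duty per shift 5 ≥ 3 → met
9. board of pharmacy inspection 396 days ago vs limit 270 → not met
Not met: 4, 5, 9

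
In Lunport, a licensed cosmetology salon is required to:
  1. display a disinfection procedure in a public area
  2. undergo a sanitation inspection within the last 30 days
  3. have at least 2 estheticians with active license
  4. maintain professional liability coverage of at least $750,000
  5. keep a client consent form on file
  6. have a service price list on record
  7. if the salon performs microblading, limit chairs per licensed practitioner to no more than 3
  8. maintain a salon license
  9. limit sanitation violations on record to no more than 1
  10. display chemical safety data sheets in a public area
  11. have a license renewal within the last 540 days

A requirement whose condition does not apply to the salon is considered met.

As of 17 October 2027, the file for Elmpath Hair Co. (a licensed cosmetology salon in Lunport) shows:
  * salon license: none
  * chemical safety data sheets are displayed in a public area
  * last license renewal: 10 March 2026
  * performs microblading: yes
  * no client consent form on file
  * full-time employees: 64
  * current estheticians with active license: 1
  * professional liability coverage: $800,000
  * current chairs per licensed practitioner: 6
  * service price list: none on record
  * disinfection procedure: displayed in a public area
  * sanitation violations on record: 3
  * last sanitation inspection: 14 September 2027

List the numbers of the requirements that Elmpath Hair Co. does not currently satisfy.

1. disinfection procedure present → met
2. sanitation inspection 33 days ago vs limit 30 → not met
3. estheticians with active license 1 < 2 → not met
4. professional liability coverage $800,000 ≥ $750,000 → met
5. client consent form absent → not met
6. service price list absent → not met
7. condition 'performs microblading' holds; chairs per licensed practitioner 6 > 3 → not met
8. salon license absent → not met
9. sanitation violations on record 3 > 1 → not met
10. chemical safety data sheets present → met
11. license renewal 586 days ago vs limit 540 → not met
Not met: 2, 3, 5, 6, 7, 8, 9, 11

2, 3, 5, 6, 7, 8, 9, 11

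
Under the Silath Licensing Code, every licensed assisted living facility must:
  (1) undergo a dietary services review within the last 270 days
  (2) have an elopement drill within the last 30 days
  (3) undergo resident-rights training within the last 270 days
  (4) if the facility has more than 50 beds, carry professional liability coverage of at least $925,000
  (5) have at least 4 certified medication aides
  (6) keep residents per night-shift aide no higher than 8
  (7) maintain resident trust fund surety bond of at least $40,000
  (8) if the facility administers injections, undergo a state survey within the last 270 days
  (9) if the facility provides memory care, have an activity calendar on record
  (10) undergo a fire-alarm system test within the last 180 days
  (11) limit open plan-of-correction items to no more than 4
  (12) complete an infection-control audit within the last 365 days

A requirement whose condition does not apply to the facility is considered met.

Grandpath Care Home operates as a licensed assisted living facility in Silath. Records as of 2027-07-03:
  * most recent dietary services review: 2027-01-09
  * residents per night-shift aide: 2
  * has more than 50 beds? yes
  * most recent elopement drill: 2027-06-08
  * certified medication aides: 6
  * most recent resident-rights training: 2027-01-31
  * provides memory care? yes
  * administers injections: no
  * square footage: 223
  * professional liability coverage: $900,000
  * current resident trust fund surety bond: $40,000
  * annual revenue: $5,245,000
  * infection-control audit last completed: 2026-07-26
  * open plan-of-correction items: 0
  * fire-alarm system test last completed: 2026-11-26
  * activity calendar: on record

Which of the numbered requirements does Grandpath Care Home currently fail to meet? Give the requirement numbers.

4, 10

1. dietary services review 175 days ago vs limit 270 → met
2. elopement drill 25 days ago vs limit 30 → met
3. resident-rights training 153 days ago vs limit 270 → met
4. condition 'has more than 50 beds' holds; professional liability coverage $900,000 < $925,000 → not met
5. certified medication aides 6 ≥ 4 → met
6. residents per night-shift aide 2 ≤ 8 → met
7. resident trust fund surety bond $40,000 ≥ $40,000 → met
8. condition 'administers injections' does not hold → requirement n/a → met
9. condition 'provides memory care' holds; activity calendar present → met
10. fire-alarm system test 219 days ago vs limit 180 → not met
11. open plan-of-correction items 0 ≤ 4 → met
12. infection-control audit 342 days ago vs limit 365 → met
Not met: 4, 10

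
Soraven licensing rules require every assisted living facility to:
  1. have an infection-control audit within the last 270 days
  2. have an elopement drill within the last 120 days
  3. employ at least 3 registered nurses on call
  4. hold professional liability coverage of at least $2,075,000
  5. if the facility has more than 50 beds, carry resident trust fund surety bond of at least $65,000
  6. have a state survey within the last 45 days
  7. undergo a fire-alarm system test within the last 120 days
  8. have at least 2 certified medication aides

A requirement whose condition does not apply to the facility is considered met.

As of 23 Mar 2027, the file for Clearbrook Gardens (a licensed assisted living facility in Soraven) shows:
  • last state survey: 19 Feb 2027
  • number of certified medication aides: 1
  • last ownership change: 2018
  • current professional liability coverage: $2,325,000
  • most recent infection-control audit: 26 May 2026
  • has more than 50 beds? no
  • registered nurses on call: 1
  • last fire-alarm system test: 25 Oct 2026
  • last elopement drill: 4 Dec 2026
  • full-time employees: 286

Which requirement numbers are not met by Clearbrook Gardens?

1, 3, 7, 8

1. infection-control audit 301 days ago vs limit 270 → not met
2. elopement drill 109 days ago vs limit 120 → met
3. registered nurses on call 1 < 3 → not met
4. professional liability coverage $2,325,000 ≥ $2,075,000 → met
5. condition 'has more than 50 beds' does not hold → requirement n/a → met
6. state survey 32 days ago vs limit 45 → met
7. fire-alarm system test 149 days ago vs limit 120 → not met
8. certified medication aides 1 < 2 → not met
Not met: 1, 3, 7, 8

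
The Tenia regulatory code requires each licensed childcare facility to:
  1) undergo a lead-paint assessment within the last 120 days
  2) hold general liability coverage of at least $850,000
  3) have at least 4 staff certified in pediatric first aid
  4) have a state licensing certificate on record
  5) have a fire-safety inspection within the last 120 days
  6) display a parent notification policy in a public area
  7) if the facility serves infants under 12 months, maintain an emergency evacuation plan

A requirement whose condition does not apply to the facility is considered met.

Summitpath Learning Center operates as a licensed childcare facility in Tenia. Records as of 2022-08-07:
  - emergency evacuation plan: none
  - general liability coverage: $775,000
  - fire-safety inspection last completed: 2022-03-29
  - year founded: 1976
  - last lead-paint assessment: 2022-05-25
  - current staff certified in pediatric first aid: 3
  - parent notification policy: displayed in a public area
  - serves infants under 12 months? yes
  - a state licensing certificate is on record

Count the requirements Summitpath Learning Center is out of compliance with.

4

1. lead-paint assessment 74 days ago vs limit 120 → met
2. general liability coverage $775,000 < $850,000 → not met
3. staff certified in pediatric first aid 3 < 4 → not met
4. state licensing certificate present → met
5. fire-safety inspection 131 days ago vs limit 120 → not met
6. parent notification policy present → met
7. condition 'serves infants under 12 months' holds; emergency evacuation plan absent → not met
Not met: 4 of 7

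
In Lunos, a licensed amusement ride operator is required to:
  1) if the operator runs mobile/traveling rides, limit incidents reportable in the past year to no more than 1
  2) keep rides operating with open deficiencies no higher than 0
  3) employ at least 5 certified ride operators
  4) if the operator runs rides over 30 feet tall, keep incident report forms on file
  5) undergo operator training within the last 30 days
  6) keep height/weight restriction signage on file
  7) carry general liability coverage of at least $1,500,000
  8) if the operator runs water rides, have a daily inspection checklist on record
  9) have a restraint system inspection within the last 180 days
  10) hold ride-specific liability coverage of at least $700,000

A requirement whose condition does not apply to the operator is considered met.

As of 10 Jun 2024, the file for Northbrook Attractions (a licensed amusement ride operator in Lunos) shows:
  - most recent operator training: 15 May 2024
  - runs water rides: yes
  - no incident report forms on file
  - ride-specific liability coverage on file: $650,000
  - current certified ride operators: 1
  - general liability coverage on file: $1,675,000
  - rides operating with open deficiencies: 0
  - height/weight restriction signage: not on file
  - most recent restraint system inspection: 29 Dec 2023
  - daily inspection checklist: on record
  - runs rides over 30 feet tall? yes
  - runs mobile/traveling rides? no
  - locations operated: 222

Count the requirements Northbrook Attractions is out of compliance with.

1. condition 'runs mobile/traveling rides' does not hold → requirement n/a → met
2. rides operating with open deficiencies 0 ≤ 0 → met
3. certified ride operators 1 < 5 → not met
4. condition 'runs rides over 30 feet tall' holds; incident report forms absent → not met
5. operator training 26 days ago vs limit 30 → met
6. height/weight restriction signage absent → not met
7. general liability coverage $1,675,000 ≥ $1,500,000 → met
8. condition 'runs water rides' holds; daily inspection checklist present → met
9. restraint system inspection 164 days ago vs limit 180 → met
10. ride-specific liability coverage $650,000 < $700,000 → not met
Not met: 4 of 10

4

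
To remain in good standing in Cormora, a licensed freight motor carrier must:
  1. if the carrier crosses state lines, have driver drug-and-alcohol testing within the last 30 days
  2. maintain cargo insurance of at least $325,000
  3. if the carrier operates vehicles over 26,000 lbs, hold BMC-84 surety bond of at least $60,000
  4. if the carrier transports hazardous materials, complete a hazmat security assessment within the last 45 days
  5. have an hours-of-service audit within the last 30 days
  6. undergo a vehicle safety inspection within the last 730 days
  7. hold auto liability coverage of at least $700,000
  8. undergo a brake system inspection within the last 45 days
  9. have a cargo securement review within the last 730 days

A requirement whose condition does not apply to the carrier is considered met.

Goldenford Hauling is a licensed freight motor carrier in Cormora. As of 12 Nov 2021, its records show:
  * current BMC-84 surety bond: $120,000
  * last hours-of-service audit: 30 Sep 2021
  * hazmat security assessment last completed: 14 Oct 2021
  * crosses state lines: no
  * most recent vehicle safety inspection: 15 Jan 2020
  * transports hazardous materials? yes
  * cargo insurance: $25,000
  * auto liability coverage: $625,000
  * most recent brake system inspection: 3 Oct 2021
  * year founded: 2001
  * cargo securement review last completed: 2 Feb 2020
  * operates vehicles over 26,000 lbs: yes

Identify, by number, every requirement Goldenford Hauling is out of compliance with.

1. condition 'crosses state lines' does not hold → requirement n/a → met
2. cargo insurance $25,000 < $325,000 → not met
3. condition 'operates vehicles over 26,000 lbs' holds; BMC-84 surety bond $120,000 ≥ $60,000 → met
4. condition 'transports hazardous materials' holds; hazmat security assessment 29 days ago vs limit 45 → met
5. hours-of-service audit 43 days ago vs limit 30 → not met
6. vehicle safety inspection 667 days ago vs limit 730 → met
7. auto liability coverage $625,000 < $700,000 → not met
8. brake system inspection 40 days ago vs limit 45 → met
9. cargo securement review 649 days ago vs limit 730 → met
Not met: 2, 5, 7

2, 5, 7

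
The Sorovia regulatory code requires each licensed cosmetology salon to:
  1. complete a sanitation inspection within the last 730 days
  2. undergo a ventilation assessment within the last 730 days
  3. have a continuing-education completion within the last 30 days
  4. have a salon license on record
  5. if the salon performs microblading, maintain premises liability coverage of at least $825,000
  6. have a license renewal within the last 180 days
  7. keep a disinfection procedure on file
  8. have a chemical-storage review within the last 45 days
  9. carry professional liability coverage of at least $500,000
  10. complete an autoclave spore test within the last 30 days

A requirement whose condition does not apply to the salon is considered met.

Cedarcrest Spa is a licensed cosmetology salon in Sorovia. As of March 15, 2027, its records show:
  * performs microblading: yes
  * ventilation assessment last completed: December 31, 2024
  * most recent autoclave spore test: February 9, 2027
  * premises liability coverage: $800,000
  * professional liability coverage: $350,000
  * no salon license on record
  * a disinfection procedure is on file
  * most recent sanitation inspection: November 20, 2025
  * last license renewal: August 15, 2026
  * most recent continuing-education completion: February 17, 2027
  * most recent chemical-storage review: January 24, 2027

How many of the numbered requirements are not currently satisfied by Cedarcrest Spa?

7

1. sanitation inspection 480 days ago vs limit 730 → met
2. ventilation assessment 804 days ago vs limit 730 → not met
3. continuing-education completion 26 days ago vs limit 30 → met
4. salon license absent → not met
5. condition 'performs microblading' holds; premises liability coverage $800,000 < $825,000 → not met
6. license renewal 212 days ago vs limit 180 → not met
7. disinfection procedure present → met
8. chemical-storage review 50 days ago vs limit 45 → not met
9. professional liability coverage $350,000 < $500,000 → not met
10. autoclave spore test 34 days ago vs limit 30 → not met
Not met: 7 of 10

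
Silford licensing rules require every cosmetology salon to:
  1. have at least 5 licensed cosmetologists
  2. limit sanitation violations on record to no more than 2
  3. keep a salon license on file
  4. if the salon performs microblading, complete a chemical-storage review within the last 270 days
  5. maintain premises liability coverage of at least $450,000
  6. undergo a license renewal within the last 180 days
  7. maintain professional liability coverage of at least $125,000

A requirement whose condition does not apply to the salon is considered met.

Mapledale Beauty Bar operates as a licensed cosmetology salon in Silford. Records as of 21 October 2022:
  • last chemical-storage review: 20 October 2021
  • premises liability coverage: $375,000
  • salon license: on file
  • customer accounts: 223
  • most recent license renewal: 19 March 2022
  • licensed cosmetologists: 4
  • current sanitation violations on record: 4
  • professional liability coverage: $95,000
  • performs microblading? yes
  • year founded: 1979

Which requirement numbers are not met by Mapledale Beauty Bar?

1. licensed cosmetologists 4 < 5 → not met
2. sanitation violations on record 4 > 2 → not met
3. salon license present → met
4. condition 'performs microblading' holds; chemical-storage review 366 days ago vs limit 270 → not met
5. premises liability coverage $375,000 < $450,000 → not met
6. license renewal 216 days ago vs limit 180 → not met
7. professional liability coverage $95,000 < $125,000 → not met
Not met: 1, 2, 4, 5, 6, 7

1, 2, 4, 5, 6, 7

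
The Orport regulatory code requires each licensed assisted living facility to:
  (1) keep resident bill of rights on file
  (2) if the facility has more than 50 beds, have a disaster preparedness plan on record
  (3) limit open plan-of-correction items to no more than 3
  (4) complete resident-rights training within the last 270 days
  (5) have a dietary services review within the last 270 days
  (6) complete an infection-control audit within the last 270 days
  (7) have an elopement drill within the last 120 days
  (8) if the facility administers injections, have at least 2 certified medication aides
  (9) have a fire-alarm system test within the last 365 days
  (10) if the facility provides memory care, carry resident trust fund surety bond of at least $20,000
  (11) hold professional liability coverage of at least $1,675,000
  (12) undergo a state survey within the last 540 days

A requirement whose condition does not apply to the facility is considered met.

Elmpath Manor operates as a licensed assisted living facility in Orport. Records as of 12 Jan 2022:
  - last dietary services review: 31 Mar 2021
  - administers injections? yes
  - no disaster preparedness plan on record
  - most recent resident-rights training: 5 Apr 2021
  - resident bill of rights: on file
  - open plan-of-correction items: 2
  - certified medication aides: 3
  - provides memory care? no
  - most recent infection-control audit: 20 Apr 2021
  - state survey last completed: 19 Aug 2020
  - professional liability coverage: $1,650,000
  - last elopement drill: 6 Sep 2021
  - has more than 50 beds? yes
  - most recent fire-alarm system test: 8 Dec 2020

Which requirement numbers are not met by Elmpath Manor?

2, 4, 5, 7, 9, 11

1. resident bill of rights present → met
2. condition 'has more than 50 beds' holds; disaster preparedness plan absent → not met
3. open plan-of-correction items 2 ≤ 3 → met
4. resident-rights training 282 days ago vs limit 270 → not met
5. dietary services review 287 days ago vs limit 270 → not met
6. infection-control audit 267 days ago vs limit 270 → met
7. elopement drill 128 days ago vs limit 120 → not met
8. condition 'administers injections' holds; certified medication aides 3 ≥ 2 → met
9. fire-alarm system test 400 days ago vs limit 365 → not met
10. condition 'provides memory care' does not hold → requirement n/a → met
11. professional liability coverage $1,650,000 < $1,675,000 → not met
12. state survey 511 days ago vs limit 540 → met
Not met: 2, 4, 5, 7, 9, 11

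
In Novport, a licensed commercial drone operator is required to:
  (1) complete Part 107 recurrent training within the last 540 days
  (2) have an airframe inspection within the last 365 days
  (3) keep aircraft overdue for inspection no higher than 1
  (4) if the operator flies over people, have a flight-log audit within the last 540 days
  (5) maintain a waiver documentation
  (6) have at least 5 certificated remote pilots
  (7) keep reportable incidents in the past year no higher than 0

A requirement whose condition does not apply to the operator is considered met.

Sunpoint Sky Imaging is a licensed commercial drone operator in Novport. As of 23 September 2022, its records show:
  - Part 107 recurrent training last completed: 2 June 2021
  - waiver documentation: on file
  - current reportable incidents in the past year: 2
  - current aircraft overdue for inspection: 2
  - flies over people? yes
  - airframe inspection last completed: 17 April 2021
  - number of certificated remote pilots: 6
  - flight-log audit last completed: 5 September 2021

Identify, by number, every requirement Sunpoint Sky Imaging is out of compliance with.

2, 3, 7

1. Part 107 recurrent training 478 days ago vs limit 540 → met
2. airframe inspection 524 days ago vs limit 365 → not met
3. aircraft overdue for inspection 2 > 1 → not met
4. condition 'flies over people' holds; flight-log audit 383 days ago vs limit 540 → met
5. waiver documentation present → met
6. certificated remote pilots 6 ≥ 5 → met
7. reportable incidents in the past year 2 > 0 → not met
Not met: 2, 3, 7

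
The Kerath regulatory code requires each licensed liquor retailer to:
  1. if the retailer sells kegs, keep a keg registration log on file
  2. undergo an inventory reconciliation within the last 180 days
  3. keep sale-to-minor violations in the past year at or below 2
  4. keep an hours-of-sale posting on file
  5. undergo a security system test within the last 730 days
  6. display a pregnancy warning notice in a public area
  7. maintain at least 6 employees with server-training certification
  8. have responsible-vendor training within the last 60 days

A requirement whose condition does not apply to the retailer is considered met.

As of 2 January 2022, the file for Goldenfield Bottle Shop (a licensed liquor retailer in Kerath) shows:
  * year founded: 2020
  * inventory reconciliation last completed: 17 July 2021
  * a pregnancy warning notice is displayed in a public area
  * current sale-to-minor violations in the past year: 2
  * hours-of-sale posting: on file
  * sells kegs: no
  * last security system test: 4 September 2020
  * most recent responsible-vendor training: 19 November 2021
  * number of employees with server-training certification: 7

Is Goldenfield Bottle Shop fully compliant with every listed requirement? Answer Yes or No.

Yes

1. condition 'sells kegs' does not hold → requirement n/a → met
2. inventory reconciliation 169 days ago vs limit 180 → met
3. sale-to-minor violations in the past year 2 ≤ 2 → met
4. hours-of-sale posting present → met
5. security system test 485 days ago vs limit 730 → met
6. pregnancy warning notice present → met
7. employees with server-training certification 7 ≥ 6 → met
8. responsible-vendor training 44 days ago vs limit 60 → met
All met.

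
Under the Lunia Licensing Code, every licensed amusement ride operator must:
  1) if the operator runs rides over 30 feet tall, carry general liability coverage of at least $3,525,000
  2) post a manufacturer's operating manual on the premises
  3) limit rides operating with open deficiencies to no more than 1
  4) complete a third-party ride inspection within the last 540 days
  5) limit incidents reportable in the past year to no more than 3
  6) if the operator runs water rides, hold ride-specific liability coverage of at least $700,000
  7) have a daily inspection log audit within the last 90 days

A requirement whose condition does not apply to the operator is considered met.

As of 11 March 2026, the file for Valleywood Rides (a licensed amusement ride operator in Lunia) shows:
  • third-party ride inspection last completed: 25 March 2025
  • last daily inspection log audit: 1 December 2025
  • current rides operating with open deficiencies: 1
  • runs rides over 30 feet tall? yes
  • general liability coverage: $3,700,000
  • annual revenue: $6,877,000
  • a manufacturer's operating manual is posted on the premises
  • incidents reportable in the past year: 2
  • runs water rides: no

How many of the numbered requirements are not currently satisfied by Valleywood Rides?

1. condition 'runs rides over 30 feet tall' holds; general liability coverage $3,700,000 ≥ $3,525,000 → met
2. manufacturer's operating manual present → met
3. rides operating with open deficiencies 1 ≤ 1 → met
4. third-party ride inspection 351 days ago vs limit 540 → met
5. incidents reportable in the past year 2 ≤ 3 → met
6. condition 'runs water rides' does not hold → requirement n/a → met
7. daily inspection log audit 100 days ago vs limit 90 → not met
Not met: 1 of 7

1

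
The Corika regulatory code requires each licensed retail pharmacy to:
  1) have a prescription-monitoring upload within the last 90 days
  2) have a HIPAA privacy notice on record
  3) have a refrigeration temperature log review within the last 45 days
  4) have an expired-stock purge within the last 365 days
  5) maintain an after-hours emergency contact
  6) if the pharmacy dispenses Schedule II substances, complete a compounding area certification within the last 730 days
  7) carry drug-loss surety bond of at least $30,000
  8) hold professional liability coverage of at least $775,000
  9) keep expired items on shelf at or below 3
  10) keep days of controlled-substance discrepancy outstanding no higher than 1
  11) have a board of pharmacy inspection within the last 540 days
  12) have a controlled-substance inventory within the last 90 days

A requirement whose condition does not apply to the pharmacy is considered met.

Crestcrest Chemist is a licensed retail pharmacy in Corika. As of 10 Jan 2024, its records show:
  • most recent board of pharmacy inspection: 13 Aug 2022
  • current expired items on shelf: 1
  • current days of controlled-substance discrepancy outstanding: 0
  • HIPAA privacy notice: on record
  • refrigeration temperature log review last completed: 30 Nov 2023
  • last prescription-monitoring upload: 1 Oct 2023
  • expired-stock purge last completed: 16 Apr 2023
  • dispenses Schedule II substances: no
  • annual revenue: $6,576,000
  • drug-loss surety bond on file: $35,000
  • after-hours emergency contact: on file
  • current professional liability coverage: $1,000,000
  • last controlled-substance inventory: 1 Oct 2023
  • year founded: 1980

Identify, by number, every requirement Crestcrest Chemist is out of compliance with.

1. prescription-monitoring upload 101 days ago vs limit 90 → not met
2. HIPAA privacy notice present → met
3. refrigeration temperature log review 41 days ago vs limit 45 → met
4. expired-stock purge 269 days ago vs limit 365 → met
5. after-hours emergency contact present → met
6. condition 'dispenses Schedule II substances' does not hold → requirement n/a → met
7. drug-loss surety bond $35,000 ≥ $30,000 → met
8. professional liability coverage $1,000,000 ≥ $775,000 → met
9. expired items on shelf 1 ≤ 3 → met
10. days of controlled-substance discrepancy outstanding 0 ≤ 1 → met
11. board of pharmacy inspection 515 days ago vs limit 540 → met
12. controlled-substance inventory 101 days ago vs limit 90 → not met
Not met: 1, 12

1, 12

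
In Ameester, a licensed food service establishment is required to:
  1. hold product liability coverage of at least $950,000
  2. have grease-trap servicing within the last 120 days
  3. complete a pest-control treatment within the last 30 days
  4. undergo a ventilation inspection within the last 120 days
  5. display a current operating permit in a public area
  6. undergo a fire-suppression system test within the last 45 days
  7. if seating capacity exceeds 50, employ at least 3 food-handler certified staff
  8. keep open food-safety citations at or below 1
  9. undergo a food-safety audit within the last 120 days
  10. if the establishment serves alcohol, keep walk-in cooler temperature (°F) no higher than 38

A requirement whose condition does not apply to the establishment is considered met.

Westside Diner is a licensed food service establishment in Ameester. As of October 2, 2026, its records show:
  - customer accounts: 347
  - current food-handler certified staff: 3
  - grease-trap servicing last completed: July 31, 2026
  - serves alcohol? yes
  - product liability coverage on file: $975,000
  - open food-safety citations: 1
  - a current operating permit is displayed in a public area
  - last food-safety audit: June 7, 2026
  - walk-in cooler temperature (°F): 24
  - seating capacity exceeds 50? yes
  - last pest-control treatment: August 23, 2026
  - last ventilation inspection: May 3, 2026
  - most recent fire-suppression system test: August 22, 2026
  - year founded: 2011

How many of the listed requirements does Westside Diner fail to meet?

2

1. product liability coverage $975,000 ≥ $950,000 → met
2. grease-trap servicing 63 days ago vs limit 120 → met
3. pest-control treatment 40 days ago vs limit 30 → not met
4. ventilation inspection 152 days ago vs limit 120 → not met
5. current operating permit present → met
6. fire-suppression system test 41 days ago vs limit 45 → met
7. condition 'seating capacity exceeds 50' holds; food-handler certified staff 3 ≥ 3 → met
8. open food-safety citations 1 ≤ 1 → met
9. food-safety audit 117 days ago vs limit 120 → met
10. condition 'serves alcohol' holds; walk-in cooler temperature (°F) 24 ≤ 38 → met
Not met: 2 of 10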